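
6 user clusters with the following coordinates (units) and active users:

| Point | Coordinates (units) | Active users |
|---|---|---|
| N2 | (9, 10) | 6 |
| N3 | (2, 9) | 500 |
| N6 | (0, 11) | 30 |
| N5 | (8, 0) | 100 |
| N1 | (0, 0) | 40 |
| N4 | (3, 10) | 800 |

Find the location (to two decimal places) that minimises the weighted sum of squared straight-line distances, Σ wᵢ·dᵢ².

The minimiser of Σwᵢ‖p−pᵢ‖² is the weighted centroid p* = (Σwᵢpᵢ)/(Σwᵢ).
Σwᵢ = 1476.
Σwᵢxᵢ = 6·9 + 500·2 + 30·0 + 100·8 + 40·0 + 800·3 = 4254.
Σwᵢyᵢ = 6·10 + 500·9 + 30·11 + 100·0 + 40·0 + 800·10 = 12890.
x* = 4254/1476 = 2.88, y* = 12890/1476 = 8.73.

(2.88, 8.73)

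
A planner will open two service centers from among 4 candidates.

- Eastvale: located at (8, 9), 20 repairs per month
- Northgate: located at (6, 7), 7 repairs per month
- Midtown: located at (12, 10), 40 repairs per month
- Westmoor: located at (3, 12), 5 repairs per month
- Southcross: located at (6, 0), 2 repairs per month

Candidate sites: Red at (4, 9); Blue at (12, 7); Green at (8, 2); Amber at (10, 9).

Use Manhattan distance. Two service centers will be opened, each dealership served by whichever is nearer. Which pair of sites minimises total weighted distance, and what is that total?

Evaluate every pair (each demand assigned to the nearer of the two):
  {Red, Amber}: total = 230
  {Green, Amber}: total = 260
  {Red, Blue}: total = 270
  {Blue, Amber}: total = 278
  {Blue, Green}: total = 360
  {Red, Green}: total = 496
Best pair: {Red, Amber} with total 230.

{Red, Amber}, total 230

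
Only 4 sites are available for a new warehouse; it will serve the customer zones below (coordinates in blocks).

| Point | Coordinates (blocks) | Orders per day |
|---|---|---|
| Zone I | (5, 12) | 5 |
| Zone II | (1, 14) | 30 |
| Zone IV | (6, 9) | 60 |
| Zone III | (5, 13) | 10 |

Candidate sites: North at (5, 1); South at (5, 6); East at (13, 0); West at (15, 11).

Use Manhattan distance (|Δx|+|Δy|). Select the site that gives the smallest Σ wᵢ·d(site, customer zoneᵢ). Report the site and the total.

South, total 700 blocks

Total weighted distance at each candidate:
  North (5, 1): total = 1225
  South (5, 6): total = 700
  East (13, 0): total = 2050
  West (15, 11): total = 1345
Minimum is at South with total 700 blocks.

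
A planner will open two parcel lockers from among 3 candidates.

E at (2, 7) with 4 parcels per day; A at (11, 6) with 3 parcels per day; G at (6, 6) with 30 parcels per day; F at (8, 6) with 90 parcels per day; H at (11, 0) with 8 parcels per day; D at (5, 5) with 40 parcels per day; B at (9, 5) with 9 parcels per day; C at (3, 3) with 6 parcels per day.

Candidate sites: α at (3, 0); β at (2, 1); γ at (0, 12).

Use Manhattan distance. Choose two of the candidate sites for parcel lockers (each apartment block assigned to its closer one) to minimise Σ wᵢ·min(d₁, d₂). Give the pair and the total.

Evaluate every pair (each demand assigned to the nearer of the two):
  {α, β}: total = 1787
  {α, γ}: total = 1791
  {β, γ}: total = 1803
Best pair: {α, β} with total 1787.

{α, β}, total 1787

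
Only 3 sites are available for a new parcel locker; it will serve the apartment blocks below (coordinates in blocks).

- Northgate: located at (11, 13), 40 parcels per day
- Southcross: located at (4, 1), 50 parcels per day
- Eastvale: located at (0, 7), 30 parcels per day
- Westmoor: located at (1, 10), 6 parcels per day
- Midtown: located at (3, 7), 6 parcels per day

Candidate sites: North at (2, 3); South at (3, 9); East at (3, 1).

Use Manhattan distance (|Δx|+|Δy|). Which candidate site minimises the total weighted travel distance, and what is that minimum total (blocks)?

South, total 1110 blocks

Total weighted distance at each candidate:
  North (2, 3): total = 1218
  South (3, 9): total = 1110
  East (3, 1): total = 1222
Minimum is at South with total 1110 blocks.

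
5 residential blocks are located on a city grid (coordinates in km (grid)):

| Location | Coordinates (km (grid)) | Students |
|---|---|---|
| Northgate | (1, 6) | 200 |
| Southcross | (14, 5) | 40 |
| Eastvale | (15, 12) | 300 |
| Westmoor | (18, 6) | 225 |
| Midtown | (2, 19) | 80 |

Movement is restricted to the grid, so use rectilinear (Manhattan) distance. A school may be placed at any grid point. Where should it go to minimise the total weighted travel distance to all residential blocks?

(15, 6)

Manhattan distance separates: Σwᵢ(|x−xᵢ|+|y−yᵢ|) = Σwᵢ|x−xᵢ| + Σwᵢ|y−yᵢ|, so x and y are optimised independently as 1-D weighted medians.
Total weight W = 845; half = 422.5.
x-coordinate, sorted with cumulative weight:
  x=1 (Northgate, w=200) cum 200
  x=2 (Midtown, w=80) cum 280
  x=14 (Southcross, w=40) cum 320
  x=15 (Eastvale, w=300) cum 620  ← median
  x=18 (Westmoor, w=225) cum 845
⇒ x* = 15
y-coordinate, sorted with cumulative weight:
  y=5 (Southcross, w=40) cum 40
  y=6 (Northgate, w=200) cum 240
  y=6 (Westmoor, w=225) cum 465  ← median
  y=12 (Eastvale, w=300) cum 765
  y=19 (Midtown, w=80) cum 845
⇒ y* = 6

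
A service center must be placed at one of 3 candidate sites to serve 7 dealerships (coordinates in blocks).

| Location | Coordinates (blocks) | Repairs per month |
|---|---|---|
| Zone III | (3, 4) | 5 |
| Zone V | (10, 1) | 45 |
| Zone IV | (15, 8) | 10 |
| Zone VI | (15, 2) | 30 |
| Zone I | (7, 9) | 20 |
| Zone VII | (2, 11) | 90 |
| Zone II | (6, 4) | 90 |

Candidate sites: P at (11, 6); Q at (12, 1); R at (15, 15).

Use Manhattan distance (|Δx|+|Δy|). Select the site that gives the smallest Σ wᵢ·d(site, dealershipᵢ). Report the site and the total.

Total weighted distance at each candidate:
  P (11, 6): total = 2650
  Q (12, 1): total = 3240
  R (15, 15): total = 5040
Minimum is at P with total 2650 blocks.

P, total 2650 blocks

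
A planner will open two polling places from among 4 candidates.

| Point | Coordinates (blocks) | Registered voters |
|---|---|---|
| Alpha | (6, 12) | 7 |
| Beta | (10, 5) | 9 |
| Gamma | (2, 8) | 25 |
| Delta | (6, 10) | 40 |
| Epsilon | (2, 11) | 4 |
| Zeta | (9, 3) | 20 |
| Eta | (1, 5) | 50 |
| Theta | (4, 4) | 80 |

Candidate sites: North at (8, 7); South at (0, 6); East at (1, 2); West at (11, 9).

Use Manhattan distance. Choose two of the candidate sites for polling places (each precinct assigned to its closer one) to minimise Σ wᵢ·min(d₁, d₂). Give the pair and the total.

{North, South}, total 1093

Evaluate every pair (each demand assigned to the nearer of the two):
  {North, South}: total = 1093
  {North, East}: total = 1150
  {South, West}: total = 1209
  {East, West}: total = 1266
  {South, East}: total = 1391
  {North, West}: total = 1610
Best pair: {North, South} with total 1093.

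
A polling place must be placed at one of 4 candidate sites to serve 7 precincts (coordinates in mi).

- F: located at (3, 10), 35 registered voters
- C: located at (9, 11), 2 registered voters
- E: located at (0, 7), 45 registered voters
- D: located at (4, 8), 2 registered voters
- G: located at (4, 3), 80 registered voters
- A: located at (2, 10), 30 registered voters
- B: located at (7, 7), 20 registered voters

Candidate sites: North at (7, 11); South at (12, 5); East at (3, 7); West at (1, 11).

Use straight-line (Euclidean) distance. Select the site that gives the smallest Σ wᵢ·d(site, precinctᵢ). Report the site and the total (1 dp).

East, total 762.0 mi

Total weighted distance at each candidate:
  North (7, 11): total = 1436.1
  South (12, 5): total = 2041.1
  East (3, 7): total = 762.0
  West (1, 11): total = 1158.5
Minimum is at East with total 762.0 mi.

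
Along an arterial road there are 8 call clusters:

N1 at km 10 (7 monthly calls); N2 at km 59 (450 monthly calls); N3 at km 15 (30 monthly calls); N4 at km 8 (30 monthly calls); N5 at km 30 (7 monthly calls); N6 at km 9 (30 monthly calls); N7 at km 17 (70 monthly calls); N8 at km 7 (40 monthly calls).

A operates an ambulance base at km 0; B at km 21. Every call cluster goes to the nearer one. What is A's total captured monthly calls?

107

The indifferent point is the midpoint (0+21)/2 = 10.5; call clusters left of it (closer to A at 0) go to A, those right go to B.
  N8 at 7 (w=40) → A
  N4 at 8 (w=30) → A
  N6 at 9 (w=30) → A
  N1 at 10 (w=7) → A
  N3 at 15 (w=30) → B
  N7 at 17 (w=70) → B
  N5 at 30 (w=7) → B
  N2 at 59 (w=450) → B
A captures 107; B captures 557.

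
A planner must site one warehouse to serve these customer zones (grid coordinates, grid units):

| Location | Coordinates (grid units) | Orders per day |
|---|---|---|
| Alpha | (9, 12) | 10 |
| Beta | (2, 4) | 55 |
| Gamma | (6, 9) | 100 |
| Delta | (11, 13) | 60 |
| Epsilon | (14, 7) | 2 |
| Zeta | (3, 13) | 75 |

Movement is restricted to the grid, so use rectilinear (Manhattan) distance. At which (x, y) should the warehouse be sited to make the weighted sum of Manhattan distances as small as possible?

Manhattan distance separates: Σwᵢ(|x−xᵢ|+|y−yᵢ|) = Σwᵢ|x−xᵢ| + Σwᵢ|y−yᵢ|, so x and y are optimised independently as 1-D weighted medians.
Total weight W = 302; half = 151.
x-coordinate, sorted with cumulative weight:
  x=2 (Beta, w=55) cum 55
  x=3 (Zeta, w=75) cum 130
  x=6 (Gamma, w=100) cum 230  ← median
  x=9 (Alpha, w=10) cum 240
  x=11 (Delta, w=60) cum 300
  x=14 (Epsilon, w=2) cum 302
⇒ x* = 6
y-coordinate, sorted with cumulative weight:
  y=4 (Beta, w=55) cum 55
  y=7 (Epsilon, w=2) cum 57
  y=9 (Gamma, w=100) cum 157  ← median
  y=12 (Alpha, w=10) cum 167
  y=13 (Delta, w=60) cum 227
  y=13 (Zeta, w=75) cum 302
⇒ y* = 9

(6, 9)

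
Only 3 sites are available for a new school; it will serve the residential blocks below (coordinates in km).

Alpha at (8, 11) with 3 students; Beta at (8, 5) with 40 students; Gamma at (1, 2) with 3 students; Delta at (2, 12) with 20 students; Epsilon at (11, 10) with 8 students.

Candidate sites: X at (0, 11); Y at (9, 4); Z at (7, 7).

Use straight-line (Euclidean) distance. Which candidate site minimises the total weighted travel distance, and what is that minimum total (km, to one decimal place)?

Z, total 306.7 km

Total weighted distance at each candidate:
  X (0, 11): total = 584.3
  Y (9, 4): total = 365.7
  Z (7, 7): total = 306.7
Minimum is at Z with total 306.7 km.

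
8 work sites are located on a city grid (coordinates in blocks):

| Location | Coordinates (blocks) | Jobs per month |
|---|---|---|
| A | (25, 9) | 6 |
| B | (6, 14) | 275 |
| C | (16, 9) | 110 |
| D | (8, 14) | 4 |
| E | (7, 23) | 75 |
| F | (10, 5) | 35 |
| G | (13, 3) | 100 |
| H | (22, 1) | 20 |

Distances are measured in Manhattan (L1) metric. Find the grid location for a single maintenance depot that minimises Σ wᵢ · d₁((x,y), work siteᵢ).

Manhattan distance separates: Σwᵢ(|x−xᵢ|+|y−yᵢ|) = Σwᵢ|x−xᵢ| + Σwᵢ|y−yᵢ|, so x and y are optimised independently as 1-D weighted medians.
Total weight W = 625; half = 312.5.
x-coordinate, sorted with cumulative weight:
  x=6 (B, w=275) cum 275
  x=7 (E, w=75) cum 350  ← median
  x=8 (D, w=4) cum 354
  x=10 (F, w=35) cum 389
  x=13 (G, w=100) cum 489
  x=16 (C, w=110) cum 599
  x=22 (H, w=20) cum 619
  x=25 (A, w=6) cum 625
⇒ x* = 7
y-coordinate, sorted with cumulative weight:
  y=1 (H, w=20) cum 20
  y=3 (G, w=100) cum 120
  y=5 (F, w=35) cum 155
  y=9 (A, w=6) cum 161
  y=9 (C, w=110) cum 271
  y=14 (B, w=275) cum 546  ← median
  y=14 (D, w=4) cum 550
  y=23 (E, w=75) cum 625
⇒ y* = 14

(7, 14)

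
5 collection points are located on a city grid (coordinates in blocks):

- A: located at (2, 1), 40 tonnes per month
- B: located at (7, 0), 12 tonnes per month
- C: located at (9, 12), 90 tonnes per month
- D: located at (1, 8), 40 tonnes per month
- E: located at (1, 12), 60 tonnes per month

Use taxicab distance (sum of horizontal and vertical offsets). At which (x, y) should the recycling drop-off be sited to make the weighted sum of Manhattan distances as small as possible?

(2, 12)

Manhattan distance separates: Σwᵢ(|x−xᵢ|+|y−yᵢ|) = Σwᵢ|x−xᵢ| + Σwᵢ|y−yᵢ|, so x and y are optimised independently as 1-D weighted medians.
Total weight W = 242; half = 121.
x-coordinate, sorted with cumulative weight:
  x=1 (D, w=40) cum 40
  x=1 (E, w=60) cum 100
  x=2 (A, w=40) cum 140  ← median
  x=7 (B, w=12) cum 152
  x=9 (C, w=90) cum 242
⇒ x* = 2
y-coordinate, sorted with cumulative weight:
  y=0 (B, w=12) cum 12
  y=1 (A, w=40) cum 52
  y=8 (D, w=40) cum 92
  y=12 (C, w=90) cum 182  ← median
  y=12 (E, w=60) cum 242
⇒ y* = 12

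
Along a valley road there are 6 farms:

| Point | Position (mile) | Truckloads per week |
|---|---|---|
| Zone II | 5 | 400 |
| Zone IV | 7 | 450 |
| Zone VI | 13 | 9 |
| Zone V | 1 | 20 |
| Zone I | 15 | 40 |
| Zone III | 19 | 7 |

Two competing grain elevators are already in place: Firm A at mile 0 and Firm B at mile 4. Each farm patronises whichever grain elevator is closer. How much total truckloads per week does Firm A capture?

20

The indifferent point is the midpoint (0+4)/2 = 2; farms left of it (closer to Firm A at 0) go to Firm A, those right go to Firm B.
  Zone V at 1 (w=20) → Firm A
  Zone II at 5 (w=400) → Firm B
  Zone IV at 7 (w=450) → Firm B
  Zone VI at 13 (w=9) → Firm B
  Zone I at 15 (w=40) → Firm B
  Zone III at 19 (w=7) → Firm B
Firm A captures 20; Firm B captures 906.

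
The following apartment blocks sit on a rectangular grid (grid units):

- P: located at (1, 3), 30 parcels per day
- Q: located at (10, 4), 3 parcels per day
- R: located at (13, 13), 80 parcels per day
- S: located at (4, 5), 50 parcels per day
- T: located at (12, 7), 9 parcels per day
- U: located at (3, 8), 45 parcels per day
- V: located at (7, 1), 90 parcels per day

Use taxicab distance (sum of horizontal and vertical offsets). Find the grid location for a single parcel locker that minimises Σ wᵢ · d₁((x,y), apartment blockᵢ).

(7, 5)

Manhattan distance separates: Σwᵢ(|x−xᵢ|+|y−yᵢ|) = Σwᵢ|x−xᵢ| + Σwᵢ|y−yᵢ|, so x and y are optimised independently as 1-D weighted medians.
Total weight W = 307; half = 153.5.
x-coordinate, sorted with cumulative weight:
  x=1 (P, w=30) cum 30
  x=3 (U, w=45) cum 75
  x=4 (S, w=50) cum 125
  x=7 (V, w=90) cum 215  ← median
  x=10 (Q, w=3) cum 218
  x=12 (T, w=9) cum 227
  x=13 (R, w=80) cum 307
⇒ x* = 7
y-coordinate, sorted with cumulative weight:
  y=1 (V, w=90) cum 90
  y=3 (P, w=30) cum 120
  y=4 (Q, w=3) cum 123
  y=5 (S, w=50) cum 173  ← median
  y=7 (T, w=9) cum 182
  y=8 (U, w=45) cum 227
  y=13 (R, w=80) cum 307
⇒ y* = 5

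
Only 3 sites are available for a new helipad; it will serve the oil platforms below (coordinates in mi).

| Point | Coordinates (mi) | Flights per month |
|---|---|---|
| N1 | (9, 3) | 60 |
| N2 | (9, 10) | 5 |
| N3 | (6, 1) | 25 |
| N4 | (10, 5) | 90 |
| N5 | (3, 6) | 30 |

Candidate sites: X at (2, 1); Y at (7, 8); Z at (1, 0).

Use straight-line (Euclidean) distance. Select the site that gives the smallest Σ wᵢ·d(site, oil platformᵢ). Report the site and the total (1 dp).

Y, total 1030.0 mi

Total weighted distance at each candidate:
  X (2, 1): total = 1551.8
  Y (7, 8): total = 1030.0
  Z (1, 0): total = 1820.5
Minimum is at Y with total 1030.0 mi.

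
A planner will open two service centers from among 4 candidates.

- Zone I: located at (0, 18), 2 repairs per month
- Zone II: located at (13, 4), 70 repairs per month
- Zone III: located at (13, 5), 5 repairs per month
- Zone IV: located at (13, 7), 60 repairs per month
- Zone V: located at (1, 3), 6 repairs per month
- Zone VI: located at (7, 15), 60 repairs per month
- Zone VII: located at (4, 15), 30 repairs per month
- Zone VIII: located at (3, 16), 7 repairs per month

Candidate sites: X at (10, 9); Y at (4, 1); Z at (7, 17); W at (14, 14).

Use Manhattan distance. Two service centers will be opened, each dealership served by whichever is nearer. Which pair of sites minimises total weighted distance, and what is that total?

Evaluate every pair (each demand assigned to the nearer of the two):
  {X, Z}: total = 1306
  {Z, W}: total = 1741
  {X, W}: total = 1922
  {X, Y}: total = 1961
  {Y, Z}: total = 2156
  {Y, W}: total = 2267
Best pair: {X, Z} with total 1306.

{X, Z}, total 1306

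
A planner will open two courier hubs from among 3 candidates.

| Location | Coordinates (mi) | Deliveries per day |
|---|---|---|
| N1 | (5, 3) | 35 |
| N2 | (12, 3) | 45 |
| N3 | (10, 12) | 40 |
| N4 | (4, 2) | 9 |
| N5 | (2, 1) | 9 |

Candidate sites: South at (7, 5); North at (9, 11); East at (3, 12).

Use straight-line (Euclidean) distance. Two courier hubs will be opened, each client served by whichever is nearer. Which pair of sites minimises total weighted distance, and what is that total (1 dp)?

{South, North}, total 493.7

Evaluate every pair (each demand assigned to the nearer of the two):
  {South, North}: total = 493.7
  {South, East}: total = 717.1
  {North, East}: total = 944.0
Best pair: {South, North} with total 493.7.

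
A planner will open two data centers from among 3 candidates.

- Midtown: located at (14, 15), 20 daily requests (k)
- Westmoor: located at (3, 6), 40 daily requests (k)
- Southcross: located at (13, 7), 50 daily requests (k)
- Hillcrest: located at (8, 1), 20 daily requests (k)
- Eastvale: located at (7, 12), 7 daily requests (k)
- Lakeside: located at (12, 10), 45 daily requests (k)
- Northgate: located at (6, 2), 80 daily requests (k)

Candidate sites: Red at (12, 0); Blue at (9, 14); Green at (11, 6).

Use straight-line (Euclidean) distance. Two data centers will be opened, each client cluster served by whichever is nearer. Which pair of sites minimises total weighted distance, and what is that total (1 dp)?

Evaluate every pair (each demand assigned to the nearer of the two):
  {Blue, Green}: total = 1368.0
  {Red, Green}: total = 1446.0
  {Red, Blue}: total = 1688.8
Best pair: {Blue, Green} with total 1368.0.

{Blue, Green}, total 1368.0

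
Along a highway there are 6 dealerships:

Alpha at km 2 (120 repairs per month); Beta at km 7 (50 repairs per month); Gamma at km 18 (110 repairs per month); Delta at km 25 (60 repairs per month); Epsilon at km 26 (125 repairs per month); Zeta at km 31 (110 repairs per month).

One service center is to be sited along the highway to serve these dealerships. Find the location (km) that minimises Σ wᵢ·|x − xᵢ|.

For a sum of weighted absolute distances on a line, the optimum is the weighted median (not the mean). Total weight W = 575; half-weight = 287.5.
Sort by position and accumulate weight:
  km 2 (Alpha, w=120) → cum 120
  km 7 (Beta, w=50) → cum 170
  km 18 (Gamma, w=110) → cum 280
  km 25 (Delta, w=60) → cum 340  ≥ 287.5 → median here
  km 26 (Epsilon, w=125) → cum 465
  km 31 (Zeta, w=110) → cum 575
Optimal location: km 25.

x = 25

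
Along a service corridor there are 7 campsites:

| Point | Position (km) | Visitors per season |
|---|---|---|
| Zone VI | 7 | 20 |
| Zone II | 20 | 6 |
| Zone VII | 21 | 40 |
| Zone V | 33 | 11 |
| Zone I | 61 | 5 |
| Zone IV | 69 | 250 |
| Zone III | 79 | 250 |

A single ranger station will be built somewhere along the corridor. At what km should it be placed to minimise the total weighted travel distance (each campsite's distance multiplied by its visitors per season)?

x = 69

For a sum of weighted absolute distances on a line, the optimum is the weighted median (not the mean). Total weight W = 582; half-weight = 291.
Sort by position and accumulate weight:
  km 7 (Zone VI, w=20) → cum 20
  km 20 (Zone II, w=6) → cum 26
  km 21 (Zone VII, w=40) → cum 66
  km 33 (Zone V, w=11) → cum 77
  km 61 (Zone I, w=5) → cum 82
  km 69 (Zone IV, w=250) → cum 332  ≥ 291 → median here
  km 79 (Zone III, w=250) → cum 582
Optimal location: km 69.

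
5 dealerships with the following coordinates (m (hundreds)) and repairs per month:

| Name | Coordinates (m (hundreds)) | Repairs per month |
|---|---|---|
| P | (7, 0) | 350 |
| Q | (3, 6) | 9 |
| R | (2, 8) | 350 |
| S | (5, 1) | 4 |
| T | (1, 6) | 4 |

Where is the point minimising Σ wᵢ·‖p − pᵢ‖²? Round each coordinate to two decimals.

(4.46, 4.02)

The minimiser of Σwᵢ‖p−pᵢ‖² is the weighted centroid p* = (Σwᵢpᵢ)/(Σwᵢ).
Σwᵢ = 717.
Σwᵢxᵢ = 350·7 + 9·3 + 350·2 + 4·5 + 4·1 = 3201.
Σwᵢyᵢ = 350·0 + 9·6 + 350·8 + 4·1 + 4·6 = 2882.
x* = 3201/717 = 4.46, y* = 2882/717 = 4.02.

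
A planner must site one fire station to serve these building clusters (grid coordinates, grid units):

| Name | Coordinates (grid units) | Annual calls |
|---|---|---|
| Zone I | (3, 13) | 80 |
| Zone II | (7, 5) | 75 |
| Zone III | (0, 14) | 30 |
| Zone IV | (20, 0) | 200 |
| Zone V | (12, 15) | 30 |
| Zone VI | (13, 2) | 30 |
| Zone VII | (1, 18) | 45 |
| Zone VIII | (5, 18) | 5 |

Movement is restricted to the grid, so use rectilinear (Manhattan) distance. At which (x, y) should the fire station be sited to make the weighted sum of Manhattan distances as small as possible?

Manhattan distance separates: Σwᵢ(|x−xᵢ|+|y−yᵢ|) = Σwᵢ|x−xᵢ| + Σwᵢ|y−yᵢ|, so x and y are optimised independently as 1-D weighted medians.
Total weight W = 495; half = 247.5.
x-coordinate, sorted with cumulative weight:
  x=0 (Zone III, w=30) cum 30
  x=1 (Zone VII, w=45) cum 75
  x=3 (Zone I, w=80) cum 155
  x=5 (Zone VIII, w=5) cum 160
  x=7 (Zone II, w=75) cum 235
  x=12 (Zone V, w=30) cum 265  ← median
  x=13 (Zone VI, w=30) cum 295
  x=20 (Zone IV, w=200) cum 495
⇒ x* = 12
y-coordinate, sorted with cumulative weight:
  y=0 (Zone IV, w=200) cum 200
  y=2 (Zone VI, w=30) cum 230
  y=5 (Zone II, w=75) cum 305  ← median
  y=13 (Zone I, w=80) cum 385
  y=14 (Zone III, w=30) cum 415
  y=15 (Zone V, w=30) cum 445
  y=18 (Zone VII, w=45) cum 490
  y=18 (Zone VIII, w=5) cum 495
⇒ y* = 5

(12, 5)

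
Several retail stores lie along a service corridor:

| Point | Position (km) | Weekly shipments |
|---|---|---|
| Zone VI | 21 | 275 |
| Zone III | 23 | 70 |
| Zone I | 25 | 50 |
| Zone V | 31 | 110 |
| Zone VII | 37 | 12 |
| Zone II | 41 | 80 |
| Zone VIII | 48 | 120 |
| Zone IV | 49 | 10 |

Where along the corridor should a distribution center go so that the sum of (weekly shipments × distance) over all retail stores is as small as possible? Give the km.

x = 25

For a sum of weighted absolute distances on a line, the optimum is the weighted median (not the mean). Total weight W = 727; half-weight = 363.5.
Sort by position and accumulate weight:
  km 21 (Zone VI, w=275) → cum 275
  km 23 (Zone III, w=70) → cum 345
  km 25 (Zone I, w=50) → cum 395  ≥ 363.5 → median here
  km 31 (Zone V, w=110) → cum 505
  km 37 (Zone VII, w=12) → cum 517
  km 41 (Zone II, w=80) → cum 597
  km 48 (Zone VIII, w=120) → cum 717
  km 49 (Zone IV, w=10) → cum 727
Optimal location: km 25.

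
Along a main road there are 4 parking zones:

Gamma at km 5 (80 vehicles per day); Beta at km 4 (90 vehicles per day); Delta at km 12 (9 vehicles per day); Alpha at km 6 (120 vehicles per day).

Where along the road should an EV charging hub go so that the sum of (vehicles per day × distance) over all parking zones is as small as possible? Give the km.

x = 5

For a sum of weighted absolute distances on a line, the optimum is the weighted median (not the mean). Total weight W = 299; half-weight = 149.5.
Sort by position and accumulate weight:
  km 4 (Beta, w=90) → cum 90
  km 5 (Gamma, w=80) → cum 170  ≥ 149.5 → median here
  km 6 (Alpha, w=120) → cum 290
  km 12 (Delta, w=9) → cum 299
Optimal location: km 5.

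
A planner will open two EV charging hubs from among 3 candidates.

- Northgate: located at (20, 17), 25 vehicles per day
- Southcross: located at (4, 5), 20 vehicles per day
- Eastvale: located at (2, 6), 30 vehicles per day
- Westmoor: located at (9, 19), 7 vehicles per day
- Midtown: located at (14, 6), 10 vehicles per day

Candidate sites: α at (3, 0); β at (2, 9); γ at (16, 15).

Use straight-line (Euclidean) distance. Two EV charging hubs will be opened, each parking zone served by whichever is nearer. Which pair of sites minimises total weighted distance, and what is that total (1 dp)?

{β, γ}, total 439.9

Evaluate every pair (each demand assigned to the nearer of the two):
  {β, γ}: total = 439.9
  {α, γ}: total = 544.9
  {α, β}: total = 881.0
Best pair: {β, γ} with total 439.9.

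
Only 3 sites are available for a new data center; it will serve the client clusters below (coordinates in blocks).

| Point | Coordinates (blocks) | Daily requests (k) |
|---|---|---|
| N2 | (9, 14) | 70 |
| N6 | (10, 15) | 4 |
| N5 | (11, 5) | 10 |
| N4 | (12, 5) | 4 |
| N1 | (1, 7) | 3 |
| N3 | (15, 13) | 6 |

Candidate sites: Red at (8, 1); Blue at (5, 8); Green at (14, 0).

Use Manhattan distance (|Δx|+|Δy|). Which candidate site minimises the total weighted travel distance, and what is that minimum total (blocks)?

Total weighted distance at each candidate:
  Red (8, 1): total = 1299
  Blue (5, 8): total = 983
  Green (14, 0): total = 1658
Minimum is at Blue with total 983 blocks.

Blue, total 983 blocks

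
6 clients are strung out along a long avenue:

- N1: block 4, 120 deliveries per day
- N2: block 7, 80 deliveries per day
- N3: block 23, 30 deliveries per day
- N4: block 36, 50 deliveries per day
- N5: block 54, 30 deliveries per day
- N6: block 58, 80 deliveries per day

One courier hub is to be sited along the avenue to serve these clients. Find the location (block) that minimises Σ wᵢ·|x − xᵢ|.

For a sum of weighted absolute distances on a line, the optimum is the weighted median (not the mean). Total weight W = 390; half-weight = 195.
Sort by position and accumulate weight:
  block 4 (N1, w=120) → cum 120
  block 7 (N2, w=80) → cum 200  ≥ 195 → median here
  block 23 (N3, w=30) → cum 230
  block 36 (N4, w=50) → cum 280
  block 54 (N5, w=30) → cum 310
  block 58 (N6, w=80) → cum 390
Optimal location: block 7.

x = 7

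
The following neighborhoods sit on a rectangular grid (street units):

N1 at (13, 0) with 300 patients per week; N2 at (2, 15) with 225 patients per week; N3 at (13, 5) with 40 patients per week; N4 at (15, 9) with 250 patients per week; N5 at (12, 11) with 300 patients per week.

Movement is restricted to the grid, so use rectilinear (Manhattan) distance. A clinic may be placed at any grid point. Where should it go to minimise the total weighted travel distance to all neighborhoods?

Manhattan distance separates: Σwᵢ(|x−xᵢ|+|y−yᵢ|) = Σwᵢ|x−xᵢ| + Σwᵢ|y−yᵢ|, so x and y are optimised independently as 1-D weighted medians.
Total weight W = 1115; half = 557.5.
x-coordinate, sorted with cumulative weight:
  x=2 (N2, w=225) cum 225
  x=12 (N5, w=300) cum 525
  x=13 (N1, w=300) cum 825  ← median
  x=13 (N3, w=40) cum 865
  x=15 (N4, w=250) cum 1115
⇒ x* = 13
y-coordinate, sorted with cumulative weight:
  y=0 (N1, w=300) cum 300
  y=5 (N3, w=40) cum 340
  y=9 (N4, w=250) cum 590  ← median
  y=11 (N5, w=300) cum 890
  y=15 (N2, w=225) cum 1115
⇒ y* = 9

(13, 9)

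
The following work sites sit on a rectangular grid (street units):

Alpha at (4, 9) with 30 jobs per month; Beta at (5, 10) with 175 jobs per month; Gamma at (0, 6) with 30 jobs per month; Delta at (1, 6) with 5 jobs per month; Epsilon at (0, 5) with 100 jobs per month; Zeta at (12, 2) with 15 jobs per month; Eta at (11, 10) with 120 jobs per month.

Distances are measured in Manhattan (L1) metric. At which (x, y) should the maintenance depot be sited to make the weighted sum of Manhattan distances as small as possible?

(5, 10)

Manhattan distance separates: Σwᵢ(|x−xᵢ|+|y−yᵢ|) = Σwᵢ|x−xᵢ| + Σwᵢ|y−yᵢ|, so x and y are optimised independently as 1-D weighted medians.
Total weight W = 475; half = 237.5.
x-coordinate, sorted with cumulative weight:
  x=0 (Gamma, w=30) cum 30
  x=0 (Epsilon, w=100) cum 130
  x=1 (Delta, w=5) cum 135
  x=4 (Alpha, w=30) cum 165
  x=5 (Beta, w=175) cum 340  ← median
  x=11 (Eta, w=120) cum 460
  x=12 (Zeta, w=15) cum 475
⇒ x* = 5
y-coordinate, sorted with cumulative weight:
  y=2 (Zeta, w=15) cum 15
  y=5 (Epsilon, w=100) cum 115
  y=6 (Gamma, w=30) cum 145
  y=6 (Delta, w=5) cum 150
  y=9 (Alpha, w=30) cum 180
  y=10 (Beta, w=175) cum 355  ← median
  y=10 (Eta, w=120) cum 475
⇒ y* = 10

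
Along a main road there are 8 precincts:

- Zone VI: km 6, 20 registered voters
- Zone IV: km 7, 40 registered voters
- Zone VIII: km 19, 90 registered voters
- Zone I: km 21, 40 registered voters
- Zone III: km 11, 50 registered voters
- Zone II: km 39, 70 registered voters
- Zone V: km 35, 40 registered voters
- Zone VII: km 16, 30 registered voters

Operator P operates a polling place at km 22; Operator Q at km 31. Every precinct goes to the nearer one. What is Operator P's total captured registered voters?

The indifferent point is the midpoint (22+31)/2 = 26.5; precincts left of it (closer to Operator P at 22) go to Operator P, those right go to Operator Q.
  Zone VI at 6 (w=20) → Operator P
  Zone IV at 7 (w=40) → Operator P
  Zone III at 11 (w=50) → Operator P
  Zone VII at 16 (w=30) → Operator P
  Zone VIII at 19 (w=90) → Operator P
  Zone I at 21 (w=40) → Operator P
  Zone V at 35 (w=40) → Operator Q
  Zone II at 39 (w=70) → Operator Q
Operator P captures 270; Operator Q captures 110.

270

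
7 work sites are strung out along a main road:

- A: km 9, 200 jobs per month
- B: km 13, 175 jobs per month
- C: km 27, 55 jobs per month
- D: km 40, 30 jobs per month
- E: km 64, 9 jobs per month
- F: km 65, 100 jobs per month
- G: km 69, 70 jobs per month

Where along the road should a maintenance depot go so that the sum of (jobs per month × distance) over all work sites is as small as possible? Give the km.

x = 13

For a sum of weighted absolute distances on a line, the optimum is the weighted median (not the mean). Total weight W = 639; half-weight = 319.5.
Sort by position and accumulate weight:
  km 9 (A, w=200) → cum 200
  km 13 (B, w=175) → cum 375  ≥ 319.5 → median here
  km 27 (C, w=55) → cum 430
  km 40 (D, w=30) → cum 460
  km 64 (E, w=9) → cum 469
  km 65 (F, w=100) → cum 569
  km 69 (G, w=70) → cum 639
Optimal location: km 13.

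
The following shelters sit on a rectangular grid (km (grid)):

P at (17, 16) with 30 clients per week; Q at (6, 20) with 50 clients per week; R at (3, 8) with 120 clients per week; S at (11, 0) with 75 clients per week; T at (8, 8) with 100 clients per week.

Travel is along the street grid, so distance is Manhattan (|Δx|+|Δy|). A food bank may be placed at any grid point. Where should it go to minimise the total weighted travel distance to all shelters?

(8, 8)

Manhattan distance separates: Σwᵢ(|x−xᵢ|+|y−yᵢ|) = Σwᵢ|x−xᵢ| + Σwᵢ|y−yᵢ|, so x and y are optimised independently as 1-D weighted medians.
Total weight W = 375; half = 187.5.
x-coordinate, sorted with cumulative weight:
  x=3 (R, w=120) cum 120
  x=6 (Q, w=50) cum 170
  x=8 (T, w=100) cum 270  ← median
  x=11 (S, w=75) cum 345
  x=17 (P, w=30) cum 375
⇒ x* = 8
y-coordinate, sorted with cumulative weight:
  y=0 (S, w=75) cum 75
  y=8 (R, w=120) cum 195  ← median
  y=8 (T, w=100) cum 295
  y=16 (P, w=30) cum 325
  y=20 (Q, w=50) cum 375
⇒ y* = 8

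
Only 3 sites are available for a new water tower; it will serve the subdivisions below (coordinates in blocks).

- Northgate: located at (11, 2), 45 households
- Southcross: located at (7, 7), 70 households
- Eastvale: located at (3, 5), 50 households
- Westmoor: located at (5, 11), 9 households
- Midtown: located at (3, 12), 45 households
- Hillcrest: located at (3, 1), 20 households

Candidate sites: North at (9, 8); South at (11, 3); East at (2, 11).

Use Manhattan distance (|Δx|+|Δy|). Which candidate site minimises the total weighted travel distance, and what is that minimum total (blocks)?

Total weighted distance at each candidate:
  North (9, 8): total = 1793
  South (11, 3): total = 2196
  East (2, 11): total = 2127
Minimum is at North with total 1793 blocks.

North, total 1793 blocks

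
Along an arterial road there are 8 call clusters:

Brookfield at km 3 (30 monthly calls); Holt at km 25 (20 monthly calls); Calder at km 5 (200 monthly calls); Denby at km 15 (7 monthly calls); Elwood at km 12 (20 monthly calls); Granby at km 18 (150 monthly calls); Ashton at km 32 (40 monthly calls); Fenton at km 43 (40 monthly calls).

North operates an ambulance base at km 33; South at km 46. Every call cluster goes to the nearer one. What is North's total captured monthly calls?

The indifferent point is the midpoint (33+46)/2 = 39.5; call clusters left of it (closer to North at 33) go to North, those right go to South.
  Brookfield at 3 (w=30) → North
  Calder at 5 (w=200) → North
  Elwood at 12 (w=20) → North
  Denby at 15 (w=7) → North
  Granby at 18 (w=150) → North
  Holt at 25 (w=20) → North
  Ashton at 32 (w=40) → North
  Fenton at 43 (w=40) → South
North captures 467; South captures 40.

467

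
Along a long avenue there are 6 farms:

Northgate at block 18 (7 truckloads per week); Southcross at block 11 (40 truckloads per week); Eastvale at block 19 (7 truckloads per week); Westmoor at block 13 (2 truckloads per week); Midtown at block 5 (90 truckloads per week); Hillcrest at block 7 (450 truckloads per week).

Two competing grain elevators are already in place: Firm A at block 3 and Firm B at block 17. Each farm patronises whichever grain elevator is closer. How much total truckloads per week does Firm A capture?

540

The indifferent point is the midpoint (3+17)/2 = 10; farms left of it (closer to Firm A at 3) go to Firm A, those right go to Firm B.
  Midtown at 5 (w=90) → Firm A
  Hillcrest at 7 (w=450) → Firm A
  Southcross at 11 (w=40) → Firm B
  Westmoor at 13 (w=2) → Firm B
  Northgate at 18 (w=7) → Firm B
  Eastvale at 19 (w=7) → Firm B
Firm A captures 540; Firm B captures 56.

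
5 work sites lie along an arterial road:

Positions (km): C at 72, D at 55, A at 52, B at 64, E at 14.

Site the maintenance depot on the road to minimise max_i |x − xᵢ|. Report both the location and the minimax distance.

The 1-center on a line is the midpoint of the two extreme points: leftmost at 14, rightmost at 72.
Optimal location = (14 + 72)/2 = 43; maximum distance = (72 − 14)/2 = 29.

location 43, max distance 29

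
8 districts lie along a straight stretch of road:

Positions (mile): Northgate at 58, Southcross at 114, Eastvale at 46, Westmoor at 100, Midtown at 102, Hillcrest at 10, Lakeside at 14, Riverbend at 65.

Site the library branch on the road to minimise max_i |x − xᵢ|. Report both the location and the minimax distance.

location 62, max distance 52

The 1-center on a line is the midpoint of the two extreme points: leftmost at 10, rightmost at 114.
Optimal location = (10 + 114)/2 = 62; maximum distance = (114 − 10)/2 = 52.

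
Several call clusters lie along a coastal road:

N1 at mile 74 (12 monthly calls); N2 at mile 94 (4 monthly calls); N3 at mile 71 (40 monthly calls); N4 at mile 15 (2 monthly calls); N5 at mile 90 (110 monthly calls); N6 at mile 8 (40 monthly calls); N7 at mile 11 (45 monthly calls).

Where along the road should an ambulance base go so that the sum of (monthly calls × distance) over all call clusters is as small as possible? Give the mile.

For a sum of weighted absolute distances on a line, the optimum is the weighted median (not the mean). Total weight W = 253; half-weight = 126.5.
Sort by position and accumulate weight:
  mile 8 (N6, w=40) → cum 40
  mile 11 (N7, w=45) → cum 85
  mile 15 (N4, w=2) → cum 87
  mile 71 (N3, w=40) → cum 127  ≥ 126.5 → median here
  mile 74 (N1, w=12) → cum 139
  mile 90 (N5, w=110) → cum 249
  mile 94 (N2, w=4) → cum 253
Optimal location: mile 71.

x = 71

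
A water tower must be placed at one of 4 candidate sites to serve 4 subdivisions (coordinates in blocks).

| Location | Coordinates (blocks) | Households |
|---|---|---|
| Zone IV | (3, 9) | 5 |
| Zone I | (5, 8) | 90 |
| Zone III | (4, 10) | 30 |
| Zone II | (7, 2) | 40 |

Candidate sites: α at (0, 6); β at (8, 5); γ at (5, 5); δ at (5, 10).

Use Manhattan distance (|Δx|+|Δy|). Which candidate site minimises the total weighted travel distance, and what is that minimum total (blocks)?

Total weighted distance at each candidate:
  α (0, 6): total = 1340
  β (8, 5): total = 1015
  γ (5, 5): total = 680
  δ (5, 10): total = 625
Minimum is at δ with total 625 blocks.

δ, total 625 blocks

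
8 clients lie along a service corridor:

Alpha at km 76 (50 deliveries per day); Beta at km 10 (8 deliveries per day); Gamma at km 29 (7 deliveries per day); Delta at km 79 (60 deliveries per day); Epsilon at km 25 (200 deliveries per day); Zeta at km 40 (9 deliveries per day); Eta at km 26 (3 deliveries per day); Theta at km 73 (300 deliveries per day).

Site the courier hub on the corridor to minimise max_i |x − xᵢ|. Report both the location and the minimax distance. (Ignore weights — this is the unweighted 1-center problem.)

location 44.5, max distance 34.5

The 1-center on a line is the midpoint of the two extreme points: leftmost at 10, rightmost at 79.
Optimal location = (10 + 79)/2 = 44.5; maximum distance = (79 − 10)/2 = 34.5.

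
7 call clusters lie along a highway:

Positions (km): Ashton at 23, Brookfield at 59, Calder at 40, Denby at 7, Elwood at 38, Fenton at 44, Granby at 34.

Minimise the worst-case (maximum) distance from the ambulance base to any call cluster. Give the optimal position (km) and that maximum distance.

location 33, max distance 26

The 1-center on a line is the midpoint of the two extreme points: leftmost at 7, rightmost at 59.
Optimal location = (7 + 59)/2 = 33; maximum distance = (59 − 7)/2 = 26.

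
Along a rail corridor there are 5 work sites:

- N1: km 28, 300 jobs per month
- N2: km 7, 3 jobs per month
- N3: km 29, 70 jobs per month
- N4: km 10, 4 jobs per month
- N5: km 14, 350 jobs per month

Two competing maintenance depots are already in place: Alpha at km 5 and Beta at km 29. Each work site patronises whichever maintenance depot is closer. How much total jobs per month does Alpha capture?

The indifferent point is the midpoint (5+29)/2 = 17; work sites left of it (closer to Alpha at 5) go to Alpha, those right go to Beta.
  N2 at 7 (w=3) → Alpha
  N4 at 10 (w=4) → Alpha
  N5 at 14 (w=350) → Alpha
  N1 at 28 (w=300) → Beta
  N3 at 29 (w=70) → Beta
Alpha captures 357; Beta captures 370.

357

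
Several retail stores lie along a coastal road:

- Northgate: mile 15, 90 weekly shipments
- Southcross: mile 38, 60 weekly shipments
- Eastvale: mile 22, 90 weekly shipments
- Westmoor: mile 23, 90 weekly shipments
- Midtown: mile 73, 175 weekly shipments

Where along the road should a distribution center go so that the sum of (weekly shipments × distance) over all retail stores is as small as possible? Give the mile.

x = 23

For a sum of weighted absolute distances on a line, the optimum is the weighted median (not the mean). Total weight W = 505; half-weight = 252.5.
Sort by position and accumulate weight:
  mile 15 (Northgate, w=90) → cum 90
  mile 22 (Eastvale, w=90) → cum 180
  mile 23 (Westmoor, w=90) → cum 270  ≥ 252.5 → median here
  mile 38 (Southcross, w=60) → cum 330
  mile 73 (Midtown, w=175) → cum 505
Optimal location: mile 23.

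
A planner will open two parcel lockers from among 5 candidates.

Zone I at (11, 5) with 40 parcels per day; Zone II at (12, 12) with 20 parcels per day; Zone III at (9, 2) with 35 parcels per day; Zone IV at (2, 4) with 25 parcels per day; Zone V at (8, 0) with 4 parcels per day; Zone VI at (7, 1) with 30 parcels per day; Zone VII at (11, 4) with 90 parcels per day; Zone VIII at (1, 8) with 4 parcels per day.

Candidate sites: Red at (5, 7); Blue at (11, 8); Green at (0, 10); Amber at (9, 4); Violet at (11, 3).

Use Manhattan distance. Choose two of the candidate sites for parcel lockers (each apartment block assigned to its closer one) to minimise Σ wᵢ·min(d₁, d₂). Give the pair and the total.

{Amber, Violet}, total 833

Evaluate every pair (each demand assigned to the nearer of the two):
  {Amber, Violet}: total = 833
  {Red, Violet}: total = 849
  {Blue, Amber}: total = 855
  {Blue, Violet}: total = 869
  {Green, Violet}: total = 891
  {Red, Amber}: total = 930
  {Green, Amber}: total = 947
  {Red, Blue}: total = 1310
  {Blue, Green}: total = 1446
  {Red, Green}: total = 2127
Best pair: {Amber, Violet} with total 833.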